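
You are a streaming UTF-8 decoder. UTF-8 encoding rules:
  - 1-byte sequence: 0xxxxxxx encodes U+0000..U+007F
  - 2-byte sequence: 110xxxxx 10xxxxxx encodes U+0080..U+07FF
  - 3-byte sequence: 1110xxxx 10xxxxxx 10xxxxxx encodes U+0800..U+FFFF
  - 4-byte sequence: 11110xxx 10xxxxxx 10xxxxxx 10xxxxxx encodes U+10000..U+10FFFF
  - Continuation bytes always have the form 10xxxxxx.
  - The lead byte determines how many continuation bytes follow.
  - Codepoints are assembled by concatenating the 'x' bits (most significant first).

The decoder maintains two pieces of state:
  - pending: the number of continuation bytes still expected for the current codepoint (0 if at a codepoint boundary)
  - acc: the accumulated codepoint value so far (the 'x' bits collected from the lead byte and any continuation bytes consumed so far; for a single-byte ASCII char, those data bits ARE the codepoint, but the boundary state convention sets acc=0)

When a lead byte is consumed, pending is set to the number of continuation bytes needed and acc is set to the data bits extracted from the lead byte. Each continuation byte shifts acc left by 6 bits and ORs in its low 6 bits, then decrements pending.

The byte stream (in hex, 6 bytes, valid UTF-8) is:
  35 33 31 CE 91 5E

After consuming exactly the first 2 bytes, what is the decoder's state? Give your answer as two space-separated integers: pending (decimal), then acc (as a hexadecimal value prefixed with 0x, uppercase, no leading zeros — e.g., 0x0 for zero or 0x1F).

Answer: 0 0x0

Derivation:
Byte[0]=35: 1-byte. pending=0, acc=0x0
Byte[1]=33: 1-byte. pending=0, acc=0x0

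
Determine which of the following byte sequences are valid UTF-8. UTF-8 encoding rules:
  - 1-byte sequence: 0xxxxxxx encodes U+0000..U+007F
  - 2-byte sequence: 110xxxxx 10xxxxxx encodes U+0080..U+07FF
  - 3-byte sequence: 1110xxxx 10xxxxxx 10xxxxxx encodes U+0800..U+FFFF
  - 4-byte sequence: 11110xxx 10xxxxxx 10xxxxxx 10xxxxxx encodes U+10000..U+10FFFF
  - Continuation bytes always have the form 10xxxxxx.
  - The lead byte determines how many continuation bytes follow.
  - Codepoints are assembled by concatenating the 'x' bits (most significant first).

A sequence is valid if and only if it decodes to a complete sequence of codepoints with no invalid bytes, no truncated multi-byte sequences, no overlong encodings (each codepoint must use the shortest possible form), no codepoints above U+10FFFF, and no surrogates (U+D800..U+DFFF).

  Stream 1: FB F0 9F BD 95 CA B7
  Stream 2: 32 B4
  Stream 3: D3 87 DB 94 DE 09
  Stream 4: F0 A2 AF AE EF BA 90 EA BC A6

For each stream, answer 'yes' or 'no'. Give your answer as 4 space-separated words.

Answer: no no no yes

Derivation:
Stream 1: error at byte offset 0. INVALID
Stream 2: error at byte offset 1. INVALID
Stream 3: error at byte offset 5. INVALID
Stream 4: decodes cleanly. VALID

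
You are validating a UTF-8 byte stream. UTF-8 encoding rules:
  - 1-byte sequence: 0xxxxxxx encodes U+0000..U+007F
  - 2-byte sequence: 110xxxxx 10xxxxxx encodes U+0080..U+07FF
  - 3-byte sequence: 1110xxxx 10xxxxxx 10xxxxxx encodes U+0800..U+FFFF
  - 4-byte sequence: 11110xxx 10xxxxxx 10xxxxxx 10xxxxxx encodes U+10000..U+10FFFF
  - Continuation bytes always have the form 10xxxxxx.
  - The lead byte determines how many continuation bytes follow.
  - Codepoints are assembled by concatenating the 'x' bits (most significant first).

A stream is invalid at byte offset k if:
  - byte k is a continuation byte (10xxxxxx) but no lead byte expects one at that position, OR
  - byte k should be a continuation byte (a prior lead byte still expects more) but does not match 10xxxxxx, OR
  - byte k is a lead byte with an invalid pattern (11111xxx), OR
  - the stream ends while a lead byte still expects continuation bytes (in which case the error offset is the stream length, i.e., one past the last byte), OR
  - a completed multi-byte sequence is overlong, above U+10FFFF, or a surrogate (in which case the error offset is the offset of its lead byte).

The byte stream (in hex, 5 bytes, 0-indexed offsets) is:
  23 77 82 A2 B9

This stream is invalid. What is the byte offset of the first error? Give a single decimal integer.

Answer: 2

Derivation:
Byte[0]=23: 1-byte ASCII. cp=U+0023
Byte[1]=77: 1-byte ASCII. cp=U+0077
Byte[2]=82: INVALID lead byte (not 0xxx/110x/1110/11110)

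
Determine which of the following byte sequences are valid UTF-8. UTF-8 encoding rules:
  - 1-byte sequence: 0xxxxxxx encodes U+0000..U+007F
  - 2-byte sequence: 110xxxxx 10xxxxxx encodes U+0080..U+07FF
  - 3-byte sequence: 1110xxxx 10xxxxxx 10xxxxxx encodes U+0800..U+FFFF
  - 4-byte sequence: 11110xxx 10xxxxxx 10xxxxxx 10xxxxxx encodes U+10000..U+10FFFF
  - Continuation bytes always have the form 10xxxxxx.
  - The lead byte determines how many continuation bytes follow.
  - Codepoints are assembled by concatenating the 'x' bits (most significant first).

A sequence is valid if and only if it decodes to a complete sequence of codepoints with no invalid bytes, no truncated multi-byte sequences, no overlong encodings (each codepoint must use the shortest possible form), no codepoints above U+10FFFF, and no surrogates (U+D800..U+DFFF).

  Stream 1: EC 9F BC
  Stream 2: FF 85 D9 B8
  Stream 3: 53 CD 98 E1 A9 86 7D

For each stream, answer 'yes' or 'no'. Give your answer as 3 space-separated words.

Stream 1: decodes cleanly. VALID
Stream 2: error at byte offset 0. INVALID
Stream 3: decodes cleanly. VALID

Answer: yes no yes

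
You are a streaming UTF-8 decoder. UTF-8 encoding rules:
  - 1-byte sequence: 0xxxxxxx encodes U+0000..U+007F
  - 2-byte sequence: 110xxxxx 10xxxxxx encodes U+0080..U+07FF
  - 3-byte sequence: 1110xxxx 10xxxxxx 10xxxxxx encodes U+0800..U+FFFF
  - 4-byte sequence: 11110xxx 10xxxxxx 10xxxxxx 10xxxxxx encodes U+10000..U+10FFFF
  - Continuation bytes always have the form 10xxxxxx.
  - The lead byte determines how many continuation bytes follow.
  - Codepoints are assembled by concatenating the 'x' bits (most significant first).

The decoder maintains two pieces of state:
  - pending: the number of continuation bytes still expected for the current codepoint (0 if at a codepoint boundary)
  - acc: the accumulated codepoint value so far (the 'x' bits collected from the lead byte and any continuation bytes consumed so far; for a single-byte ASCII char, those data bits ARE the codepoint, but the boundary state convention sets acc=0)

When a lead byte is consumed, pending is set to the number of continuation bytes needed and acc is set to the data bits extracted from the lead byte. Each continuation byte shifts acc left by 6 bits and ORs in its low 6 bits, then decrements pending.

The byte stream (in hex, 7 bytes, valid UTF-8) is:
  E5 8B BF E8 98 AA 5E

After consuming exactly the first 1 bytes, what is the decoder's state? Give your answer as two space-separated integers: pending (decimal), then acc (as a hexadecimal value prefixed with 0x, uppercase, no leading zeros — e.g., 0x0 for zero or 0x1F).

Byte[0]=E5: 3-byte lead. pending=2, acc=0x5

Answer: 2 0x5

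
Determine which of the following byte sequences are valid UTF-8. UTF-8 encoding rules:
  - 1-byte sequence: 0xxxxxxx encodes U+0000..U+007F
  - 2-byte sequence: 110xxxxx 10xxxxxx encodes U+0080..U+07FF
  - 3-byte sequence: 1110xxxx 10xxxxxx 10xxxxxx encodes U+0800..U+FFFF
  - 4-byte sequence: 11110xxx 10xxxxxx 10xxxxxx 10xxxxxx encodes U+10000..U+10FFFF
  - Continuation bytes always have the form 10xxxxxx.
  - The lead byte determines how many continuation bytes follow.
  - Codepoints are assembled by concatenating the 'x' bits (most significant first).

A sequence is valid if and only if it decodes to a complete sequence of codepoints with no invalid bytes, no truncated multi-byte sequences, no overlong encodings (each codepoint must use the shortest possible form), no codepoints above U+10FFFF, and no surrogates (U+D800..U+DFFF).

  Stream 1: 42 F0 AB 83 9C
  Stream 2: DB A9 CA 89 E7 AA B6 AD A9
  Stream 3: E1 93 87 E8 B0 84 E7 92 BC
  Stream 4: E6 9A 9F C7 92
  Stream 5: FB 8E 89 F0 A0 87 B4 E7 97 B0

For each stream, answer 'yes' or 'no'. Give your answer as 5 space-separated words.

Answer: yes no yes yes no

Derivation:
Stream 1: decodes cleanly. VALID
Stream 2: error at byte offset 7. INVALID
Stream 3: decodes cleanly. VALID
Stream 4: decodes cleanly. VALID
Stream 5: error at byte offset 0. INVALID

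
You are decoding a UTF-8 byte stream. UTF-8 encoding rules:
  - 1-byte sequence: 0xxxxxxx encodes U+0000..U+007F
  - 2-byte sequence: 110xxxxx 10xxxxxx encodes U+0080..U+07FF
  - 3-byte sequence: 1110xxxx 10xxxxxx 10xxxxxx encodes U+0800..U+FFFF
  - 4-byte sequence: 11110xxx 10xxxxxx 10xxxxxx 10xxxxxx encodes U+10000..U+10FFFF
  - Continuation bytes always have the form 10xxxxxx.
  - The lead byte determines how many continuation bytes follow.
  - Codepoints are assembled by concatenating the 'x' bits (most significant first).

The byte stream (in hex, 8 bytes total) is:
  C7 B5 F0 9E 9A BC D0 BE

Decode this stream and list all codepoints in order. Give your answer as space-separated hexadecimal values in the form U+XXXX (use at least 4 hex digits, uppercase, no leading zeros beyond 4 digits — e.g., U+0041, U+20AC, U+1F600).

Byte[0]=C7: 2-byte lead, need 1 cont bytes. acc=0x7
Byte[1]=B5: continuation. acc=(acc<<6)|0x35=0x1F5
Completed: cp=U+01F5 (starts at byte 0)
Byte[2]=F0: 4-byte lead, need 3 cont bytes. acc=0x0
Byte[3]=9E: continuation. acc=(acc<<6)|0x1E=0x1E
Byte[4]=9A: continuation. acc=(acc<<6)|0x1A=0x79A
Byte[5]=BC: continuation. acc=(acc<<6)|0x3C=0x1E6BC
Completed: cp=U+1E6BC (starts at byte 2)
Byte[6]=D0: 2-byte lead, need 1 cont bytes. acc=0x10
Byte[7]=BE: continuation. acc=(acc<<6)|0x3E=0x43E
Completed: cp=U+043E (starts at byte 6)

Answer: U+01F5 U+1E6BC U+043E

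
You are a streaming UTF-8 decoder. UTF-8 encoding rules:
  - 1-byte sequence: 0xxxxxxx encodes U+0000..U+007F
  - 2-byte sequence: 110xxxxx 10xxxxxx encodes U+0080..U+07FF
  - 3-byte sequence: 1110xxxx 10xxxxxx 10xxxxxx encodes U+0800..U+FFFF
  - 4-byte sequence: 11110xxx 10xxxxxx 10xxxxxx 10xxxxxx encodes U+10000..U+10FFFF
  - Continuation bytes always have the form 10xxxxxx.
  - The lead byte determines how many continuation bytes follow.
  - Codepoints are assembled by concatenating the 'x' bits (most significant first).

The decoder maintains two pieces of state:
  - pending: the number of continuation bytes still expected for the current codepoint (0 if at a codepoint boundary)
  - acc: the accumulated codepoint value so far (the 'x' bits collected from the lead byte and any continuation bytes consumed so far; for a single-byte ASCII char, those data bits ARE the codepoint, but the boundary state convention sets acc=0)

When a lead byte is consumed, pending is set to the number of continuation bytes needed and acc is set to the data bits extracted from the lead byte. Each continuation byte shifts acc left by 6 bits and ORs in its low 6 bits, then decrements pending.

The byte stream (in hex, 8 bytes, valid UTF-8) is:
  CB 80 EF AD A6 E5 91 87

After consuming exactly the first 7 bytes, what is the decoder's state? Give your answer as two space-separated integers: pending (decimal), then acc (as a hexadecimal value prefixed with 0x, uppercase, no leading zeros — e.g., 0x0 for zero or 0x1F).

Byte[0]=CB: 2-byte lead. pending=1, acc=0xB
Byte[1]=80: continuation. acc=(acc<<6)|0x00=0x2C0, pending=0
Byte[2]=EF: 3-byte lead. pending=2, acc=0xF
Byte[3]=AD: continuation. acc=(acc<<6)|0x2D=0x3ED, pending=1
Byte[4]=A6: continuation. acc=(acc<<6)|0x26=0xFB66, pending=0
Byte[5]=E5: 3-byte lead. pending=2, acc=0x5
Byte[6]=91: continuation. acc=(acc<<6)|0x11=0x151, pending=1

Answer: 1 0x151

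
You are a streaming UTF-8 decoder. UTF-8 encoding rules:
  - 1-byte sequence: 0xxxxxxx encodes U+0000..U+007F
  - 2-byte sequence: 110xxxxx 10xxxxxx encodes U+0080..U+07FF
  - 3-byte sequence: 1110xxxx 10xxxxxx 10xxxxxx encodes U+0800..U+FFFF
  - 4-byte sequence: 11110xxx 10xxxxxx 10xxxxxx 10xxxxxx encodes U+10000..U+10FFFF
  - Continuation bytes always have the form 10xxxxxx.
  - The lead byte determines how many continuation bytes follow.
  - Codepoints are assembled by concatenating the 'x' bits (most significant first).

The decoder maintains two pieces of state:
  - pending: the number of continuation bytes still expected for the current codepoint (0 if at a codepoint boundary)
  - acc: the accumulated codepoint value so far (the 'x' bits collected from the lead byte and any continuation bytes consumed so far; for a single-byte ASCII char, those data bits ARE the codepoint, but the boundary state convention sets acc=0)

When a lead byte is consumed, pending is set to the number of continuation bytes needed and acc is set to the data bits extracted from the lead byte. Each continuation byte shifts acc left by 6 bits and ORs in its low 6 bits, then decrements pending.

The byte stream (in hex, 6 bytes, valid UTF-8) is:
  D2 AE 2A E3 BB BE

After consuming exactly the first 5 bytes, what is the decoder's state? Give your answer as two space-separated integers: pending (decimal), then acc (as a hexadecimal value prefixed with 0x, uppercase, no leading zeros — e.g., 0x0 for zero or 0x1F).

Byte[0]=D2: 2-byte lead. pending=1, acc=0x12
Byte[1]=AE: continuation. acc=(acc<<6)|0x2E=0x4AE, pending=0
Byte[2]=2A: 1-byte. pending=0, acc=0x0
Byte[3]=E3: 3-byte lead. pending=2, acc=0x3
Byte[4]=BB: continuation. acc=(acc<<6)|0x3B=0xFB, pending=1

Answer: 1 0xFB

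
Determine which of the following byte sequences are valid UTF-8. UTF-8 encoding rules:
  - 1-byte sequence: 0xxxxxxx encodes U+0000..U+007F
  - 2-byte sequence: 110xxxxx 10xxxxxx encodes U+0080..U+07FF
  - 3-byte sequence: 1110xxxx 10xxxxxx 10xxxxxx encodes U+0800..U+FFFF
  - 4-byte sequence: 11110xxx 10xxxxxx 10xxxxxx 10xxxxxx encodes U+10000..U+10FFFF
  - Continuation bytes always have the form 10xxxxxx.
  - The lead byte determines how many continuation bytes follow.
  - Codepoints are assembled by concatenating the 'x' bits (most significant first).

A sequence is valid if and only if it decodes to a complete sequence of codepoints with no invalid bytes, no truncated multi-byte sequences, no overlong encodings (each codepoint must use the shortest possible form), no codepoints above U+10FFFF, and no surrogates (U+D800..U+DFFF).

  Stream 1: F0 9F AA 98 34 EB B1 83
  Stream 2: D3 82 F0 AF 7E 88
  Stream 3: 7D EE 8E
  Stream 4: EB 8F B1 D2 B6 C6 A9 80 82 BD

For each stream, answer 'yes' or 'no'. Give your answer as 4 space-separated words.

Stream 1: decodes cleanly. VALID
Stream 2: error at byte offset 4. INVALID
Stream 3: error at byte offset 3. INVALID
Stream 4: error at byte offset 7. INVALID

Answer: yes no no no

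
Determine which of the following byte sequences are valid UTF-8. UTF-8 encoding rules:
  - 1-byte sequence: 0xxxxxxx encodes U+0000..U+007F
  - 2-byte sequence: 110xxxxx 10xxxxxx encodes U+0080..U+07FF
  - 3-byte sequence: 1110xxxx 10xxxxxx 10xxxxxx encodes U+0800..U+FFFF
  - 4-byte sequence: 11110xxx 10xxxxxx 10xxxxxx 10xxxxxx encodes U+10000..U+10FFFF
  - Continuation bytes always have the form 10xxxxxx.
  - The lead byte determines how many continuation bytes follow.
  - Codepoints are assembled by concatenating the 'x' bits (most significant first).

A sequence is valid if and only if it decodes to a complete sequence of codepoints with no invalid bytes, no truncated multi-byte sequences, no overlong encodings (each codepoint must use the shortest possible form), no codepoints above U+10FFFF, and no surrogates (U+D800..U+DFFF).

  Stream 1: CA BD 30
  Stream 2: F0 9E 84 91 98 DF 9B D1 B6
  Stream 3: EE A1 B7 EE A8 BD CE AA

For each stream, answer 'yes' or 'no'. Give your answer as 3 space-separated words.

Stream 1: decodes cleanly. VALID
Stream 2: error at byte offset 4. INVALID
Stream 3: decodes cleanly. VALID

Answer: yes no yes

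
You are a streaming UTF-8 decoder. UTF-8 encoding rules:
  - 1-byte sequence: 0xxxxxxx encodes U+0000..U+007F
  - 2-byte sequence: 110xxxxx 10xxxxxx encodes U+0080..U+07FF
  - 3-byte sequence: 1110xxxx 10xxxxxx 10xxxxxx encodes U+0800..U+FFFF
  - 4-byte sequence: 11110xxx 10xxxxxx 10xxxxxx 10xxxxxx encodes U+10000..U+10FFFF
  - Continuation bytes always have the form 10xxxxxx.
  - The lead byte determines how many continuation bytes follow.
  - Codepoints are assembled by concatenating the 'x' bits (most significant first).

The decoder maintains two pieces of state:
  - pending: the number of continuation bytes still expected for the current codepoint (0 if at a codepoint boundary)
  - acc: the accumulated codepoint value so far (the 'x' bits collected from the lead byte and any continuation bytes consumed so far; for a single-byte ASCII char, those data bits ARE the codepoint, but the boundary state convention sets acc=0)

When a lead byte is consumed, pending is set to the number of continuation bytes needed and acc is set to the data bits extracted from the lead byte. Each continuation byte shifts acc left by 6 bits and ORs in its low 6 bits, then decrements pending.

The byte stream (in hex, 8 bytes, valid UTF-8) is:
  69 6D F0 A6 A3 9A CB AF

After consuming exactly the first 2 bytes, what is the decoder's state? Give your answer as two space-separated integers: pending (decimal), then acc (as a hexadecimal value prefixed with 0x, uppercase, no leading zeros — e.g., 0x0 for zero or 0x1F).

Byte[0]=69: 1-byte. pending=0, acc=0x0
Byte[1]=6D: 1-byte. pending=0, acc=0x0

Answer: 0 0x0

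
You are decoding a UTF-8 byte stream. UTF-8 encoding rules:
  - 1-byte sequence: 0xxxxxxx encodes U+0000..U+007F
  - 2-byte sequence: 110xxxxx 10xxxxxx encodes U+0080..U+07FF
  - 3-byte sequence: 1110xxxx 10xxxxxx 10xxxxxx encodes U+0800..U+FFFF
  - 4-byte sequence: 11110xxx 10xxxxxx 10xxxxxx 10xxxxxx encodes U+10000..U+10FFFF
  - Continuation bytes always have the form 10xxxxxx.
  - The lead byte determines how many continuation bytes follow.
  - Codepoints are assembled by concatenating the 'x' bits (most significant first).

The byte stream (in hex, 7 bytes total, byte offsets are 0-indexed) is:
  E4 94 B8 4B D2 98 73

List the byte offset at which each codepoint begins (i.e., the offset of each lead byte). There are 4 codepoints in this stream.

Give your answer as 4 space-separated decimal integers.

Byte[0]=E4: 3-byte lead, need 2 cont bytes. acc=0x4
Byte[1]=94: continuation. acc=(acc<<6)|0x14=0x114
Byte[2]=B8: continuation. acc=(acc<<6)|0x38=0x4538
Completed: cp=U+4538 (starts at byte 0)
Byte[3]=4B: 1-byte ASCII. cp=U+004B
Byte[4]=D2: 2-byte lead, need 1 cont bytes. acc=0x12
Byte[5]=98: continuation. acc=(acc<<6)|0x18=0x498
Completed: cp=U+0498 (starts at byte 4)
Byte[6]=73: 1-byte ASCII. cp=U+0073

Answer: 0 3 4 6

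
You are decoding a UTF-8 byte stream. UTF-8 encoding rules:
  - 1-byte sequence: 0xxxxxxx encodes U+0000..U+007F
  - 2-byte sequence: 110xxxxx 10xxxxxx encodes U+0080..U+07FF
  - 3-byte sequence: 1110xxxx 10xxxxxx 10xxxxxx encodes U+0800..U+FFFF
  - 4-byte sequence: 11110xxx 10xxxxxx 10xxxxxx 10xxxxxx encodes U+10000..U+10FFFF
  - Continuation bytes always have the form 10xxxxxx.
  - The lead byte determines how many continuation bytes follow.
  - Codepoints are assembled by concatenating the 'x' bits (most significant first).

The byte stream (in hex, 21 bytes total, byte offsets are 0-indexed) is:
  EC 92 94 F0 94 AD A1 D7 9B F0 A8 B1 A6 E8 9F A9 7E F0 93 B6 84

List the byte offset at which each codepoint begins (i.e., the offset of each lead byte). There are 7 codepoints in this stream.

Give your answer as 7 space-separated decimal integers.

Byte[0]=EC: 3-byte lead, need 2 cont bytes. acc=0xC
Byte[1]=92: continuation. acc=(acc<<6)|0x12=0x312
Byte[2]=94: continuation. acc=(acc<<6)|0x14=0xC494
Completed: cp=U+C494 (starts at byte 0)
Byte[3]=F0: 4-byte lead, need 3 cont bytes. acc=0x0
Byte[4]=94: continuation. acc=(acc<<6)|0x14=0x14
Byte[5]=AD: continuation. acc=(acc<<6)|0x2D=0x52D
Byte[6]=A1: continuation. acc=(acc<<6)|0x21=0x14B61
Completed: cp=U+14B61 (starts at byte 3)
Byte[7]=D7: 2-byte lead, need 1 cont bytes. acc=0x17
Byte[8]=9B: continuation. acc=(acc<<6)|0x1B=0x5DB
Completed: cp=U+05DB (starts at byte 7)
Byte[9]=F0: 4-byte lead, need 3 cont bytes. acc=0x0
Byte[10]=A8: continuation. acc=(acc<<6)|0x28=0x28
Byte[11]=B1: continuation. acc=(acc<<6)|0x31=0xA31
Byte[12]=A6: continuation. acc=(acc<<6)|0x26=0x28C66
Completed: cp=U+28C66 (starts at byte 9)
Byte[13]=E8: 3-byte lead, need 2 cont bytes. acc=0x8
Byte[14]=9F: continuation. acc=(acc<<6)|0x1F=0x21F
Byte[15]=A9: continuation. acc=(acc<<6)|0x29=0x87E9
Completed: cp=U+87E9 (starts at byte 13)
Byte[16]=7E: 1-byte ASCII. cp=U+007E
Byte[17]=F0: 4-byte lead, need 3 cont bytes. acc=0x0
Byte[18]=93: continuation. acc=(acc<<6)|0x13=0x13
Byte[19]=B6: continuation. acc=(acc<<6)|0x36=0x4F6
Byte[20]=84: continuation. acc=(acc<<6)|0x04=0x13D84
Completed: cp=U+13D84 (starts at byte 17)

Answer: 0 3 7 9 13 16 17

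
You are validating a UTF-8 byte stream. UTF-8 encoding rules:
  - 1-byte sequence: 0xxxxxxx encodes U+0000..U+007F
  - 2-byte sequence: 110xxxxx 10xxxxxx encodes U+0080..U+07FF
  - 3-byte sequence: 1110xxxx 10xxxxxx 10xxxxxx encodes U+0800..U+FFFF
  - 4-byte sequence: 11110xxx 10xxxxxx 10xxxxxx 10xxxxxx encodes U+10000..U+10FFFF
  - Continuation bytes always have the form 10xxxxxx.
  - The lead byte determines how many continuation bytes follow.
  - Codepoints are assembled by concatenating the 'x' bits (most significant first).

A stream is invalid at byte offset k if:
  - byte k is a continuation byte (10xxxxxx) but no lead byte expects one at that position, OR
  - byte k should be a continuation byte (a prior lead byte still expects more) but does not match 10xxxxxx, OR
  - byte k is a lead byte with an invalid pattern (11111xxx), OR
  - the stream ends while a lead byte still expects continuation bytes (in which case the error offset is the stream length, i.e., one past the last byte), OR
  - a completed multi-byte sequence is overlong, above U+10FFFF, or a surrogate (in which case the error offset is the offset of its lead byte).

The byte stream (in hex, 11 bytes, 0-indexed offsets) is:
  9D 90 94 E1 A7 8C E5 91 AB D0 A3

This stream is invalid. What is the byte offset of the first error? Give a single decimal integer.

Byte[0]=9D: INVALID lead byte (not 0xxx/110x/1110/11110)

Answer: 0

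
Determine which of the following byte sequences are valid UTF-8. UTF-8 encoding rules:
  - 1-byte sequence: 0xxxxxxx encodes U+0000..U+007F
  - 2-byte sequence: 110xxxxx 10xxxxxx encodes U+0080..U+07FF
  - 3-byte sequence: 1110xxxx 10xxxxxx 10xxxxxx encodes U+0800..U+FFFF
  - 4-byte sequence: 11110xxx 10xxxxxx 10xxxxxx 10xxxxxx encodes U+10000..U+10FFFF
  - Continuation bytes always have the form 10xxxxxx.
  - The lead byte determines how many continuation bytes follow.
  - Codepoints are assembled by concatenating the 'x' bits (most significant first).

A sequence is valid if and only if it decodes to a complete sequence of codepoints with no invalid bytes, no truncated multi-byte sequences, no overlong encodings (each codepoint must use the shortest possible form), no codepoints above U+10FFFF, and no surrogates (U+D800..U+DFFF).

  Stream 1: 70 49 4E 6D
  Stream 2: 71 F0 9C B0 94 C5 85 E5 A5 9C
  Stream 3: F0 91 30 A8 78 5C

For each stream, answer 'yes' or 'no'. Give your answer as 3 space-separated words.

Stream 1: decodes cleanly. VALID
Stream 2: decodes cleanly. VALID
Stream 3: error at byte offset 2. INVALID

Answer: yes yes no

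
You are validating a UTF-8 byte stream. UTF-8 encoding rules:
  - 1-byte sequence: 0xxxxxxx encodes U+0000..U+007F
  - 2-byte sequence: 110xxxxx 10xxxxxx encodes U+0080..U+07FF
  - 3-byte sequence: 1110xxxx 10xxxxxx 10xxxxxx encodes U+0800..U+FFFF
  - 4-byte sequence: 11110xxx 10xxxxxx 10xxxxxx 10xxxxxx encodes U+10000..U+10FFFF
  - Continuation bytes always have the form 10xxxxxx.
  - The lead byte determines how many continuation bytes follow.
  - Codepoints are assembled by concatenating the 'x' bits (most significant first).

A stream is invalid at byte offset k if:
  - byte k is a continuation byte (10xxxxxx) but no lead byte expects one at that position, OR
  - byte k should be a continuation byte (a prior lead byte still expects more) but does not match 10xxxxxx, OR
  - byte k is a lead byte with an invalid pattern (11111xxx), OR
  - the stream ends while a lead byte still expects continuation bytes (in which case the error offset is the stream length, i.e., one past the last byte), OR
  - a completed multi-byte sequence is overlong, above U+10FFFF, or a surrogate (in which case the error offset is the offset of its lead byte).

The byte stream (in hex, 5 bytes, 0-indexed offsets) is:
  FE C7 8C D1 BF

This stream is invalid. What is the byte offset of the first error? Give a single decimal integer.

Byte[0]=FE: INVALID lead byte (not 0xxx/110x/1110/11110)

Answer: 0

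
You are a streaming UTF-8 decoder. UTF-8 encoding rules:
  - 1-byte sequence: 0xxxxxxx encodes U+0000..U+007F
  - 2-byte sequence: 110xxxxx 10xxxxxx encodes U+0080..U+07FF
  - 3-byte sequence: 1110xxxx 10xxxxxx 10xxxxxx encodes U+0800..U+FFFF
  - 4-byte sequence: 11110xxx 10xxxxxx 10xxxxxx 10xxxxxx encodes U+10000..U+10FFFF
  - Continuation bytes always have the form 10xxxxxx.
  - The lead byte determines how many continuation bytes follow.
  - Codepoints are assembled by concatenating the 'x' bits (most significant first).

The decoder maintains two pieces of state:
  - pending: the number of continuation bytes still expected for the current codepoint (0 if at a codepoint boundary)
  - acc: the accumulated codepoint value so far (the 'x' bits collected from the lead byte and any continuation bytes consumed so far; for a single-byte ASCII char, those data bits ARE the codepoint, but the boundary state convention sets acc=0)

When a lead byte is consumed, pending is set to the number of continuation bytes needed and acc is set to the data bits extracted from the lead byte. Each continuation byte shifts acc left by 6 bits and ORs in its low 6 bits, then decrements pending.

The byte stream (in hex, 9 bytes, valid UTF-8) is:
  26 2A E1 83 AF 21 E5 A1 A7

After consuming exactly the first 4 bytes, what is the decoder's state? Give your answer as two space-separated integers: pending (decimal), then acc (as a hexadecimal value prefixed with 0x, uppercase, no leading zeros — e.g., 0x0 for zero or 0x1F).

Byte[0]=26: 1-byte. pending=0, acc=0x0
Byte[1]=2A: 1-byte. pending=0, acc=0x0
Byte[2]=E1: 3-byte lead. pending=2, acc=0x1
Byte[3]=83: continuation. acc=(acc<<6)|0x03=0x43, pending=1

Answer: 1 0x43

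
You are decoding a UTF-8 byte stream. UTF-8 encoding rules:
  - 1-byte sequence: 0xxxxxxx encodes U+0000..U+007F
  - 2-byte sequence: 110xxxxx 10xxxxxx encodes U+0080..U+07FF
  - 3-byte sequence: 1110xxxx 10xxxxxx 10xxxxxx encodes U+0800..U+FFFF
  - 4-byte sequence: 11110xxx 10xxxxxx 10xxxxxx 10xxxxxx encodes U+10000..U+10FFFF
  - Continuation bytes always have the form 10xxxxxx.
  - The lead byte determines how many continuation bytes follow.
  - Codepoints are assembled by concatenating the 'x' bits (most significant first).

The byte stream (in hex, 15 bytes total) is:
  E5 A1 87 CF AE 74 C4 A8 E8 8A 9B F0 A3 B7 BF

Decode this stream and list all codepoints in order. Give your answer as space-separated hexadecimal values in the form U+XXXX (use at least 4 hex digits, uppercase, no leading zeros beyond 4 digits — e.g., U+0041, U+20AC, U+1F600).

Byte[0]=E5: 3-byte lead, need 2 cont bytes. acc=0x5
Byte[1]=A1: continuation. acc=(acc<<6)|0x21=0x161
Byte[2]=87: continuation. acc=(acc<<6)|0x07=0x5847
Completed: cp=U+5847 (starts at byte 0)
Byte[3]=CF: 2-byte lead, need 1 cont bytes. acc=0xF
Byte[4]=AE: continuation. acc=(acc<<6)|0x2E=0x3EE
Completed: cp=U+03EE (starts at byte 3)
Byte[5]=74: 1-byte ASCII. cp=U+0074
Byte[6]=C4: 2-byte lead, need 1 cont bytes. acc=0x4
Byte[7]=A8: continuation. acc=(acc<<6)|0x28=0x128
Completed: cp=U+0128 (starts at byte 6)
Byte[8]=E8: 3-byte lead, need 2 cont bytes. acc=0x8
Byte[9]=8A: continuation. acc=(acc<<6)|0x0A=0x20A
Byte[10]=9B: continuation. acc=(acc<<6)|0x1B=0x829B
Completed: cp=U+829B (starts at byte 8)
Byte[11]=F0: 4-byte lead, need 3 cont bytes. acc=0x0
Byte[12]=A3: continuation. acc=(acc<<6)|0x23=0x23
Byte[13]=B7: continuation. acc=(acc<<6)|0x37=0x8F7
Byte[14]=BF: continuation. acc=(acc<<6)|0x3F=0x23DFF
Completed: cp=U+23DFF (starts at byte 11)

Answer: U+5847 U+03EE U+0074 U+0128 U+829B U+23DFF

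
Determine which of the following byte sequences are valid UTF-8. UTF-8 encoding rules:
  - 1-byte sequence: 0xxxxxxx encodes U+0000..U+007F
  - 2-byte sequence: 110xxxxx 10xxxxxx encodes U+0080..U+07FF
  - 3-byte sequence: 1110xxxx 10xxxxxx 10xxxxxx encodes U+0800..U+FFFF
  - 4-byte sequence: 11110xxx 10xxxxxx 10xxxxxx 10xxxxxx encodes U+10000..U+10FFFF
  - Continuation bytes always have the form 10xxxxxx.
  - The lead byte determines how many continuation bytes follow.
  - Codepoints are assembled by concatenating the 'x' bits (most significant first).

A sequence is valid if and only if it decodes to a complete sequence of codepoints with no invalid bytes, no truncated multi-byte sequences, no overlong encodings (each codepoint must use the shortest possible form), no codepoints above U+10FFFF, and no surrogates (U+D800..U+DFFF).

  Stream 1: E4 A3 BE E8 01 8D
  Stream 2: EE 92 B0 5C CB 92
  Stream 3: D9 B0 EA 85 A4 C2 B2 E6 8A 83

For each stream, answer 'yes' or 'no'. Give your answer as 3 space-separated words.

Answer: no yes yes

Derivation:
Stream 1: error at byte offset 4. INVALID
Stream 2: decodes cleanly. VALID
Stream 3: decodes cleanly. VALID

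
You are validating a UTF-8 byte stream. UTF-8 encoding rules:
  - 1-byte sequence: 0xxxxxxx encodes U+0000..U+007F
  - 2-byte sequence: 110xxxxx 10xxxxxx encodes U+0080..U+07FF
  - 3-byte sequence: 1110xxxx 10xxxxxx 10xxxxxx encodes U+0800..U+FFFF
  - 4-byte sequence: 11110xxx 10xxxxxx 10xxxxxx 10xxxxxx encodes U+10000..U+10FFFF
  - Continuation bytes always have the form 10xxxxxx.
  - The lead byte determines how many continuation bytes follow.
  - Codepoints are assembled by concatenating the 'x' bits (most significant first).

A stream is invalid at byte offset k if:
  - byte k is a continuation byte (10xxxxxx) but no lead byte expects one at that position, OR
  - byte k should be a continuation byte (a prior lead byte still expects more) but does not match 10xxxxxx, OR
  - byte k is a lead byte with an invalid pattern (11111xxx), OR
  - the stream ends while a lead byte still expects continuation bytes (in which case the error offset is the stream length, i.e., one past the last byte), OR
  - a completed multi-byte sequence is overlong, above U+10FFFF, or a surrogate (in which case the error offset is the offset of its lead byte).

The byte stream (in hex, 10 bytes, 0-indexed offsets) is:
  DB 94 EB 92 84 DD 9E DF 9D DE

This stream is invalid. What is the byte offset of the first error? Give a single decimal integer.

Byte[0]=DB: 2-byte lead, need 1 cont bytes. acc=0x1B
Byte[1]=94: continuation. acc=(acc<<6)|0x14=0x6D4
Completed: cp=U+06D4 (starts at byte 0)
Byte[2]=EB: 3-byte lead, need 2 cont bytes. acc=0xB
Byte[3]=92: continuation. acc=(acc<<6)|0x12=0x2D2
Byte[4]=84: continuation. acc=(acc<<6)|0x04=0xB484
Completed: cp=U+B484 (starts at byte 2)
Byte[5]=DD: 2-byte lead, need 1 cont bytes. acc=0x1D
Byte[6]=9E: continuation. acc=(acc<<6)|0x1E=0x75E
Completed: cp=U+075E (starts at byte 5)
Byte[7]=DF: 2-byte lead, need 1 cont bytes. acc=0x1F
Byte[8]=9D: continuation. acc=(acc<<6)|0x1D=0x7DD
Completed: cp=U+07DD (starts at byte 7)
Byte[9]=DE: 2-byte lead, need 1 cont bytes. acc=0x1E
Byte[10]: stream ended, expected continuation. INVALID

Answer: 10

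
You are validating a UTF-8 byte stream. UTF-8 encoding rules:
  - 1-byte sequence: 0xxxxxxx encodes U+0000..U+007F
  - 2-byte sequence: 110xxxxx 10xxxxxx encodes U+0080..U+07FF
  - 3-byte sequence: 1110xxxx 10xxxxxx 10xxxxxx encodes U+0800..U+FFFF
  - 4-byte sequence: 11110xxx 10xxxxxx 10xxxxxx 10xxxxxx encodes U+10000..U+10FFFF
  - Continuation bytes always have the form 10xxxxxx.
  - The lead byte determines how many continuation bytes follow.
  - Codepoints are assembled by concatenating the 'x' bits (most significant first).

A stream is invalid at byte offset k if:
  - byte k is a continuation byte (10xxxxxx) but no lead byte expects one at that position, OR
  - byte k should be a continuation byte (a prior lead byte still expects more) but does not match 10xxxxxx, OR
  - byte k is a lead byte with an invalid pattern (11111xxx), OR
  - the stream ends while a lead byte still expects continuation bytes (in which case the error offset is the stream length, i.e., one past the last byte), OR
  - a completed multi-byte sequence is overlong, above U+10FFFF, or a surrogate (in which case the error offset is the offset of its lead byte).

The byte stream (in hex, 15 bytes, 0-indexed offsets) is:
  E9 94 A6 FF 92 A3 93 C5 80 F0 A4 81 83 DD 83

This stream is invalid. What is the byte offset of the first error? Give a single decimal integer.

Byte[0]=E9: 3-byte lead, need 2 cont bytes. acc=0x9
Byte[1]=94: continuation. acc=(acc<<6)|0x14=0x254
Byte[2]=A6: continuation. acc=(acc<<6)|0x26=0x9526
Completed: cp=U+9526 (starts at byte 0)
Byte[3]=FF: INVALID lead byte (not 0xxx/110x/1110/11110)

Answer: 3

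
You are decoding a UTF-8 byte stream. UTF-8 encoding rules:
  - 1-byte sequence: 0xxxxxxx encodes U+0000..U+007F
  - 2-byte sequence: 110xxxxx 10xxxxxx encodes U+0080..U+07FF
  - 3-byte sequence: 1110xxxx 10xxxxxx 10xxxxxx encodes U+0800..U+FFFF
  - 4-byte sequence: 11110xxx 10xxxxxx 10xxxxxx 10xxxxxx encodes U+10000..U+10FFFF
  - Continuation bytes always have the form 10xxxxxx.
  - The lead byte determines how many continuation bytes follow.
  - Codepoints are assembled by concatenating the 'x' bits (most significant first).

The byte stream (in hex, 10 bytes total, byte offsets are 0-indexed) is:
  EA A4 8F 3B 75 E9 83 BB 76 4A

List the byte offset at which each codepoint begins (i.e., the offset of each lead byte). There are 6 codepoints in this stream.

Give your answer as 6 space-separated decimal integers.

Byte[0]=EA: 3-byte lead, need 2 cont bytes. acc=0xA
Byte[1]=A4: continuation. acc=(acc<<6)|0x24=0x2A4
Byte[2]=8F: continuation. acc=(acc<<6)|0x0F=0xA90F
Completed: cp=U+A90F (starts at byte 0)
Byte[3]=3B: 1-byte ASCII. cp=U+003B
Byte[4]=75: 1-byte ASCII. cp=U+0075
Byte[5]=E9: 3-byte lead, need 2 cont bytes. acc=0x9
Byte[6]=83: continuation. acc=(acc<<6)|0x03=0x243
Byte[7]=BB: continuation. acc=(acc<<6)|0x3B=0x90FB
Completed: cp=U+90FB (starts at byte 5)
Byte[8]=76: 1-byte ASCII. cp=U+0076
Byte[9]=4A: 1-byte ASCII. cp=U+004A

Answer: 0 3 4 5 8 9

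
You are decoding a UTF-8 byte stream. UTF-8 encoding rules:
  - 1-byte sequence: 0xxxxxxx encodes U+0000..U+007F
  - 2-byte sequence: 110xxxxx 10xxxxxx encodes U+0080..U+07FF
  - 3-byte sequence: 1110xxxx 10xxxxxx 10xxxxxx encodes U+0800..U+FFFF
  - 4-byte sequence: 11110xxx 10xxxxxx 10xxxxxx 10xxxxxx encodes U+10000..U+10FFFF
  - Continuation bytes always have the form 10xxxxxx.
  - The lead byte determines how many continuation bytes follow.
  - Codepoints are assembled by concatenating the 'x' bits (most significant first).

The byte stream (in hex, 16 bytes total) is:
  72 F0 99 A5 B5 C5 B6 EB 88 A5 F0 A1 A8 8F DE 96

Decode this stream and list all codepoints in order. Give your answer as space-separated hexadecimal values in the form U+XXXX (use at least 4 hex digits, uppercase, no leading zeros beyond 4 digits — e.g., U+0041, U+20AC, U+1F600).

Byte[0]=72: 1-byte ASCII. cp=U+0072
Byte[1]=F0: 4-byte lead, need 3 cont bytes. acc=0x0
Byte[2]=99: continuation. acc=(acc<<6)|0x19=0x19
Byte[3]=A5: continuation. acc=(acc<<6)|0x25=0x665
Byte[4]=B5: continuation. acc=(acc<<6)|0x35=0x19975
Completed: cp=U+19975 (starts at byte 1)
Byte[5]=C5: 2-byte lead, need 1 cont bytes. acc=0x5
Byte[6]=B6: continuation. acc=(acc<<6)|0x36=0x176
Completed: cp=U+0176 (starts at byte 5)
Byte[7]=EB: 3-byte lead, need 2 cont bytes. acc=0xB
Byte[8]=88: continuation. acc=(acc<<6)|0x08=0x2C8
Byte[9]=A5: continuation. acc=(acc<<6)|0x25=0xB225
Completed: cp=U+B225 (starts at byte 7)
Byte[10]=F0: 4-byte lead, need 3 cont bytes. acc=0x0
Byte[11]=A1: continuation. acc=(acc<<6)|0x21=0x21
Byte[12]=A8: continuation. acc=(acc<<6)|0x28=0x868
Byte[13]=8F: continuation. acc=(acc<<6)|0x0F=0x21A0F
Completed: cp=U+21A0F (starts at byte 10)
Byte[14]=DE: 2-byte lead, need 1 cont bytes. acc=0x1E
Byte[15]=96: continuation. acc=(acc<<6)|0x16=0x796
Completed: cp=U+0796 (starts at byte 14)

Answer: U+0072 U+19975 U+0176 U+B225 U+21A0F U+0796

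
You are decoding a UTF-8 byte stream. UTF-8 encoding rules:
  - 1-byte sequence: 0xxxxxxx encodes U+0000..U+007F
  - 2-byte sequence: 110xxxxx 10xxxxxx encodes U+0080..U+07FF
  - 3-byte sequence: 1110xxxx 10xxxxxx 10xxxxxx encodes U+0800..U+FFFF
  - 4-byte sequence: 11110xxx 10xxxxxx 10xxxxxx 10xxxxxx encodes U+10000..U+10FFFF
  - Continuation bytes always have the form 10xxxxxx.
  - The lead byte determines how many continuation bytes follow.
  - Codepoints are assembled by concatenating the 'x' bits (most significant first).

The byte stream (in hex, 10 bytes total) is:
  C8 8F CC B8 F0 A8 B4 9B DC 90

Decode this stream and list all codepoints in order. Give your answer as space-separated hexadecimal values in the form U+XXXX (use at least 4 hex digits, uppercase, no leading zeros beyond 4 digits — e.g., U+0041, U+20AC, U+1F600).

Answer: U+020F U+0338 U+28D1B U+0710

Derivation:
Byte[0]=C8: 2-byte lead, need 1 cont bytes. acc=0x8
Byte[1]=8F: continuation. acc=(acc<<6)|0x0F=0x20F
Completed: cp=U+020F (starts at byte 0)
Byte[2]=CC: 2-byte lead, need 1 cont bytes. acc=0xC
Byte[3]=B8: continuation. acc=(acc<<6)|0x38=0x338
Completed: cp=U+0338 (starts at byte 2)
Byte[4]=F0: 4-byte lead, need 3 cont bytes. acc=0x0
Byte[5]=A8: continuation. acc=(acc<<6)|0x28=0x28
Byte[6]=B4: continuation. acc=(acc<<6)|0x34=0xA34
Byte[7]=9B: continuation. acc=(acc<<6)|0x1B=0x28D1B
Completed: cp=U+28D1B (starts at byte 4)
Byte[8]=DC: 2-byte lead, need 1 cont bytes. acc=0x1C
Byte[9]=90: continuation. acc=(acc<<6)|0x10=0x710
Completed: cp=U+0710 (starts at byte 8)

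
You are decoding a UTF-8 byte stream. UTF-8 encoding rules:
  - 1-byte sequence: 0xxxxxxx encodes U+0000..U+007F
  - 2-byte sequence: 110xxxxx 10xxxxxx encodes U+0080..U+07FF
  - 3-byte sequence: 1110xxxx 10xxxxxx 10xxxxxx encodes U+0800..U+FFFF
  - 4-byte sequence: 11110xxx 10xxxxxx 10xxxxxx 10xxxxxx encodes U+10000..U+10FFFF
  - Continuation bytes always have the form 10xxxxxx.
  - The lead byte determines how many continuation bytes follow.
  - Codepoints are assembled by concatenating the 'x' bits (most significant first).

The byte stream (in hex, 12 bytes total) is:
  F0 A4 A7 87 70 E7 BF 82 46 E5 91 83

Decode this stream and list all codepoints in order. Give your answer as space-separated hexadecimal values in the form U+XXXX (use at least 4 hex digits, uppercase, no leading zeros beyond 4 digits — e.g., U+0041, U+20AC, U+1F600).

Answer: U+249C7 U+0070 U+7FC2 U+0046 U+5443

Derivation:
Byte[0]=F0: 4-byte lead, need 3 cont bytes. acc=0x0
Byte[1]=A4: continuation. acc=(acc<<6)|0x24=0x24
Byte[2]=A7: continuation. acc=(acc<<6)|0x27=0x927
Byte[3]=87: continuation. acc=(acc<<6)|0x07=0x249C7
Completed: cp=U+249C7 (starts at byte 0)
Byte[4]=70: 1-byte ASCII. cp=U+0070
Byte[5]=E7: 3-byte lead, need 2 cont bytes. acc=0x7
Byte[6]=BF: continuation. acc=(acc<<6)|0x3F=0x1FF
Byte[7]=82: continuation. acc=(acc<<6)|0x02=0x7FC2
Completed: cp=U+7FC2 (starts at byte 5)
Byte[8]=46: 1-byte ASCII. cp=U+0046
Byte[9]=E5: 3-byte lead, need 2 cont bytes. acc=0x5
Byte[10]=91: continuation. acc=(acc<<6)|0x11=0x151
Byte[11]=83: continuation. acc=(acc<<6)|0x03=0x5443
Completed: cp=U+5443 (starts at byte 9)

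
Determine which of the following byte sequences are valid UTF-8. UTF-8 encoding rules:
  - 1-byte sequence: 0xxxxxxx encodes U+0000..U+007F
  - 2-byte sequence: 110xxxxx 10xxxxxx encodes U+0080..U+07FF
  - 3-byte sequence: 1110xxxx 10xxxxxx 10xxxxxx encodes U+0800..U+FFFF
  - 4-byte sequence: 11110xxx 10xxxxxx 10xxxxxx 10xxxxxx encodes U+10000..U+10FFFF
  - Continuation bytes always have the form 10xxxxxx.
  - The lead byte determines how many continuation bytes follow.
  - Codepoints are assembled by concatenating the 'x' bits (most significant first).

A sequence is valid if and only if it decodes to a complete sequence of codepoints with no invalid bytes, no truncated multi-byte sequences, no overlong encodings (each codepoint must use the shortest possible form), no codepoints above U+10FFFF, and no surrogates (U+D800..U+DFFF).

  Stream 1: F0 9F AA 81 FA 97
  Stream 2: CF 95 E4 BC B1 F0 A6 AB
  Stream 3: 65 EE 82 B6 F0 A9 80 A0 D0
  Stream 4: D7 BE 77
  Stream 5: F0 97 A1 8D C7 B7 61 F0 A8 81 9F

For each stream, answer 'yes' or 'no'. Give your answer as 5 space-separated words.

Answer: no no no yes yes

Derivation:
Stream 1: error at byte offset 4. INVALID
Stream 2: error at byte offset 8. INVALID
Stream 3: error at byte offset 9. INVALID
Stream 4: decodes cleanly. VALID
Stream 5: decodes cleanly. VALID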